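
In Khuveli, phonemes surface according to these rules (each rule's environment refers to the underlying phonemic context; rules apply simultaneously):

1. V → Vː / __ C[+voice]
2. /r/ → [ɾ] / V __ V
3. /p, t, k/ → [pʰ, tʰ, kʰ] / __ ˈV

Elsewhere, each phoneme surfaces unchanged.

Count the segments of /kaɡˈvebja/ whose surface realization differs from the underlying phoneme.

2

Segments that undergo a rule: /a/ → [aː] (rule 1); /e/ → [eː] (rule 1).
All other segments surface unchanged.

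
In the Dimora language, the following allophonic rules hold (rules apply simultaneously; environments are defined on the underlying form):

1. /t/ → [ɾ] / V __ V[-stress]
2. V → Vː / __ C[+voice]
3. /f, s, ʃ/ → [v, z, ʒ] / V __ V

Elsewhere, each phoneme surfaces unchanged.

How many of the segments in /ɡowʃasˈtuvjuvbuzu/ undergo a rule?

4

Segments that undergo a rule: /o/ → [oː] (rule 2); /u/ → [uː] (rule 2); /u/ → [uː] (rule 2); /u/ → [uː] (rule 2).
All other segments surface unchanged.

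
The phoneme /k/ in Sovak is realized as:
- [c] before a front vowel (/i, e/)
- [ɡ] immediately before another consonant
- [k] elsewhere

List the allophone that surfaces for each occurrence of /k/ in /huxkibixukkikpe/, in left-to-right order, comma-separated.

[c], [ɡ], [c], [ɡ]

Occurrence 1 (position 4): before a front vowel (/i, e/) → [c].
Occurrence 2 (position 10): immediately before another consonant → [ɡ].
Occurrence 3 (position 11): before a front vowel (/i, e/) → [c].
Occurrence 4 (position 13): immediately before another consonant → [ɡ].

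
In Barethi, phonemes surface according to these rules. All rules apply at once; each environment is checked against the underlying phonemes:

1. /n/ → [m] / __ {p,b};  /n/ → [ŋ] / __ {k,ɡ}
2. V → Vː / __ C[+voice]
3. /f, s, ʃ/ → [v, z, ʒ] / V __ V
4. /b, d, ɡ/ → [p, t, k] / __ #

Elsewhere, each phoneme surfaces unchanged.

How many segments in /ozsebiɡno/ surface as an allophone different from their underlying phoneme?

Segments that undergo a rule: /o/ → [oː] (rule 2); /e/ → [eː] (rule 2); /i/ → [iː] (rule 2).
All other segments surface unchanged.

3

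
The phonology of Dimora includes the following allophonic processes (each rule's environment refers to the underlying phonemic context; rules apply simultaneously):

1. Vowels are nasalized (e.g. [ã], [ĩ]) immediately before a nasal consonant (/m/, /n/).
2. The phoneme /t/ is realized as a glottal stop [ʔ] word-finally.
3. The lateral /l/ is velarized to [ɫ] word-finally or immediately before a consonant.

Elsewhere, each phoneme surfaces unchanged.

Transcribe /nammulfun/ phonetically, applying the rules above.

[nãmmuɫfũn]

/n/ (word-initial): no rule targets it → [n].
/a/ (between /n/ and /m/): before a nasal consonant, so rule 1 applies → [ã].
/m/ (between /a/ and /m/): no rule targets it → [m].
/m/ (between /m/ and /u/) is unaffected → [m].
/u/ (between /m/ and /l/) fails the environment for rule 1, so it stays [u].
/l/ meets the environment for rule 3 (word-finally or immediately before a consonant) → [ɫ].
/f/ stays [f].
/u/ — between /f/ and /n/, before a nasal consonant — surfaces as [ũ] (rule 1).
/n/ (word-final) is unaffected → [n].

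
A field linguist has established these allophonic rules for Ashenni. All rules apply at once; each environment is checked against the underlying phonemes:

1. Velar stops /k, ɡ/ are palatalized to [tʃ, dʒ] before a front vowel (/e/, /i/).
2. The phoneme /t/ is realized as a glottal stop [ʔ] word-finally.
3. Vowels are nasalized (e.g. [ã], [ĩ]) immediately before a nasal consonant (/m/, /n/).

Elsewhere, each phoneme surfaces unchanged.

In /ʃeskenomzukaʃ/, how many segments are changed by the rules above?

Segments that undergo a rule: /k/ → [tʃ] (rule 1); /e/ → [ẽ] (rule 3); /o/ → [õ] (rule 3).
All other segments surface unchanged.

3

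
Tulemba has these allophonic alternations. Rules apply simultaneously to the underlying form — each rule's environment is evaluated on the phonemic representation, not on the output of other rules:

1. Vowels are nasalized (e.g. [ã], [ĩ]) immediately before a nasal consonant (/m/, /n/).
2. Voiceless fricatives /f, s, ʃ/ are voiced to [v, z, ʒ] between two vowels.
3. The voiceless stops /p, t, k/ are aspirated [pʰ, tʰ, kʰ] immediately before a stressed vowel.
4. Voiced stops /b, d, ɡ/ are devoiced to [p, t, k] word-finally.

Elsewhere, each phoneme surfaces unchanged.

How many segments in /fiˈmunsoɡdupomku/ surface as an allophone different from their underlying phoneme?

3

Segments that undergo a rule: /i/ → [ĩ] (rule 1); /u/ → [ũ] (rule 1); /o/ → [õ] (rule 1).
All other segments surface unchanged.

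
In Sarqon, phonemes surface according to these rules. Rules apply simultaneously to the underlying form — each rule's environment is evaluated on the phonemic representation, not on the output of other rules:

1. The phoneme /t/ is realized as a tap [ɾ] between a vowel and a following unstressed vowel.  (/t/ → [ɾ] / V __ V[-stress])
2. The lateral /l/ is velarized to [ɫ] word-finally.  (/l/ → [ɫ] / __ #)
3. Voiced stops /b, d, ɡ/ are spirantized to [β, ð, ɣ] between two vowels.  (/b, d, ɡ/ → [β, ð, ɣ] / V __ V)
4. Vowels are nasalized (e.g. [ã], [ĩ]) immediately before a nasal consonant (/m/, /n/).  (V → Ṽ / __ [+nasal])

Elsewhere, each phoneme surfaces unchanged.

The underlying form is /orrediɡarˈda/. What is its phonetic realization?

/o/ (word-initial) is in the target of rule 4 but the environment (before a nasal consonant) is not met → [o].
/r/ (between /o/ and /r/) is unaffected → [r].
/r/ (between /r/ and /e/): no rule targets it → [r].
/e/ (between /r/ and /d/): rule 4 targets it, but not before a nasal consonant → unchanged [e].
/d/ (between /e/ and /i/) occurs between two vowels → [ð] by rule 3.
/i/ (between /d/ and /ɡ/) fails the environment for rule 4, so it stays [i].
/ɡ/ (between /i/ and /a/): between two vowels, so rule 3 applies → [ɣ].
/a/ — between /ɡ/ and /r/; rule 4 does not apply here → [a].
/r/ stays [r].
/d/ (between /r/ and /a/) is in the target of rule 3 but the environment (between two vowels) is not met → [d].
/a/ — word-final; rule 4 does not apply here → [a].

[orreðiɣarˈda]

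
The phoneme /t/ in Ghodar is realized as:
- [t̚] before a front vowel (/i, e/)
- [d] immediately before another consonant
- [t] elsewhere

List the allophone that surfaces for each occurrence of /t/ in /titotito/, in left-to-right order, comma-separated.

Occurrence 1 (position 1): before a front vowel (/i, e/) → [t̚].
Occurrence 2 (position 3): no conditioning environment matches → elsewhere allophone [t].
Occurrence 3 (position 5): before a front vowel (/i, e/) → [t̚].
Occurrence 4 (position 7): no conditioning environment matches → elsewhere allophone [t].

[t̚], [t], [t̚], [t]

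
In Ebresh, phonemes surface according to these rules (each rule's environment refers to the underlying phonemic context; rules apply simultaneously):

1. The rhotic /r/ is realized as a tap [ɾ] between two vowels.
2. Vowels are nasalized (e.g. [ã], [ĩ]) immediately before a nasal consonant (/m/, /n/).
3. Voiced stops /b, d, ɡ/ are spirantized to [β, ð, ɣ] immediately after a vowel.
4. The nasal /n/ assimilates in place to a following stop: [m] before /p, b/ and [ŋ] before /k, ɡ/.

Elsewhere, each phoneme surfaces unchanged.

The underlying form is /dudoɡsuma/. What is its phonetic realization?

/d/ (word-initial) is in the target of rule 3 but the environment (immediately after a vowel) is not met → [d].
/u/ — between /d/ and /d/; rule 2 does not apply here → [u].
/d/ meets the environment for rule 3 (immediately after a vowel) → [ð].
/o/ — between /d/ and /ɡ/; rule 2 does not apply here → [o].
/ɡ/ — between /o/ and /s/, immediately after a vowel — surfaces as [ɣ] (rule 3).
/s/ (between /ɡ/ and /u/) is unaffected → [s].
/u/ (between /s/ and /m/) occurs before a nasal consonant → [ũ] by rule 2.
/m/ (between /u/ and /a/) is unaffected → [m].
/a/ (word-final): rule 2 targets it, but not before a nasal consonant → unchanged [a].

[duðoɣsũma]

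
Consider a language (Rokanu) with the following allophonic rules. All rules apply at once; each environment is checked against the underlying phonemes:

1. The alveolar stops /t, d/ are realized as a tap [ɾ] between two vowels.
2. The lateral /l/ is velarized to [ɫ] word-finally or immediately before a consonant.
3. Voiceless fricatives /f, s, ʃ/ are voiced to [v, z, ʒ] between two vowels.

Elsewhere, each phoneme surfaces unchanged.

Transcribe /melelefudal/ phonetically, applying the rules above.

/l/ (between /e/ and /e/) fails the environment for rule 2, so it stays [l].
/l/ (between /e/ and /e/) is in the target of rule 2 but the environment (word-finally or immediately before a consonant) is not met → [l].
Rule 3 applies to /f/ (between /e/ and /u/: between two vowels) → [v].
/d/ meets the environment for rule 1 (between two vowels) → [ɾ].
Rule 2 applies to /l/ (word-final: word-finally or immediately before a consonant) → [ɫ].

[melelevuɾaɫ]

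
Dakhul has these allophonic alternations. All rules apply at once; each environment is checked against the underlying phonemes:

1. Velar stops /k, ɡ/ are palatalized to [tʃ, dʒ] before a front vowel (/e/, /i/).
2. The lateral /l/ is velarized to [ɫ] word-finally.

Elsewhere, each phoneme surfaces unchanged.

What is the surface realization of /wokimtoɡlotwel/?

[wotʃimtoɡlotweɫ]

/w/ (word-initial): no rule targets it → [w].
/o/ stays [o].
Rule 1 applies to /k/ (between /o/ and /i/: before a front vowel) → [tʃ].
/i/ (between /k/ and /m/): no rule targets it → [i].
/m/ (between /i/ and /t/) is unaffected → [m].
/t/ (between /m/ and /o/): no rule targets it → [t].
/o/ (between /t/ and /ɡ/) is unaffected → [o].
/ɡ/ (between /o/ and /l/) is in the target of rule 1 but the environment (before a front vowel) is not met → [ɡ].
/l/ — between /ɡ/ and /o/; rule 2 does not apply here → [l].
/o/ — not in any rule's target class → [o].
/t/ (between /o/ and /w/): no rule targets it → [t].
/w/ (between /t/ and /e/): no rule targets it → [w].
/e/ (between /w/ and /l/) is unaffected → [e].
/l/ (word-final): word-finally, so rule 2 applies → [ɫ].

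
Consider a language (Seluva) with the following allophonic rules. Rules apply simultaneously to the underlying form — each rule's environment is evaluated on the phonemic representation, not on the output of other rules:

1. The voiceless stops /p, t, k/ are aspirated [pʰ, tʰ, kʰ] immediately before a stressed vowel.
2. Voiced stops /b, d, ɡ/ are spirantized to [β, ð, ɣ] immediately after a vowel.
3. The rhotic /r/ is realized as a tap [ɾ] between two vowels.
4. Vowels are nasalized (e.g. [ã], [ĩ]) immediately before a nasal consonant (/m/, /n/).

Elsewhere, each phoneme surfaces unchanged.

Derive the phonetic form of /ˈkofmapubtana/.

Rule 1 applies to /k/ (word-initial: immediately before a stressed vowel) → [kʰ].
/o/ (between /k/ and /f/): rule 4 targets it, but not before a nasal consonant → unchanged [o].
/a/ — between /m/ and /p/; rule 4 does not apply here → [a].
/p/ (between /a/ and /u/) fails the environment for rule 1, so it stays [p].
/u/ (between /p/ and /b/) is in the target of rule 4 but the environment (before a nasal consonant) is not met → [u].
/b/ (between /u/ and /t/): immediately after a vowel, so rule 2 applies → [β].
/t/ — between /b/ and /a/; rule 1 does not apply here → [t].
/a/ meets the environment for rule 4 (before a nasal consonant) → [ã].
/a/ (word-final) is in the target of rule 4 but the environment (before a nasal consonant) is not met → [a].

[ˈkʰofmapuβtãna]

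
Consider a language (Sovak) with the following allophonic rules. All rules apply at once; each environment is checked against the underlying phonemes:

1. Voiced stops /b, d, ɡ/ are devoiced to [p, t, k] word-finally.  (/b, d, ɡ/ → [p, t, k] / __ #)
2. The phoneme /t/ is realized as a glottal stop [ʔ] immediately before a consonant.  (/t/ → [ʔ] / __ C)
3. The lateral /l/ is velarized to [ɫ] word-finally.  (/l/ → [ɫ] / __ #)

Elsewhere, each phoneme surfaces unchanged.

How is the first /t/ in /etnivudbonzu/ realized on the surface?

/t/ (between /e/ and /n/) occurs immediately before a consonant → [ʔ] by rule 2.

[ʔ]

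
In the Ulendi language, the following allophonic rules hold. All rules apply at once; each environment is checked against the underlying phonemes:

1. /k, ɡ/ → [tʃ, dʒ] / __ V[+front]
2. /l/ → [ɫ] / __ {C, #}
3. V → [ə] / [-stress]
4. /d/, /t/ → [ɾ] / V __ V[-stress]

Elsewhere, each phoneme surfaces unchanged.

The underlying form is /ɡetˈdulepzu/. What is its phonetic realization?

[dʒətˈduləpzə]

/ɡ/ (word-initial): before a front vowel, so rule 1 applies → [dʒ].
/e/ (between /ɡ/ and /t/) occurs in an unstressed syllable → [ə] by rule 3.
/t/ (between /e/ and /d/): rule 4 targets it, but not between a vowel and a following unstressed vowel → unchanged [t].
/d/ (between /t/ and /u/) is in the target of rule 4 but the environment (between a vowel and a following unstressed vowel) is not met → [d].
/u/ (between /d/ and /l/) fails the environment for rule 3, so it stays [u].
/l/ (between /u/ and /e/) is in the target of rule 2 but the environment (word-finally or immediately before a consonant) is not met → [l].
/e/ meets the environment for rule 3 (in an unstressed syllable) → [ə].
/p/ (between /e/ and /z/): no rule targets it → [p].
/z/ (between /p/ and /u/) is unaffected → [z].
Rule 3 applies to /u/ (word-final: in an unstressed syllable) → [ə].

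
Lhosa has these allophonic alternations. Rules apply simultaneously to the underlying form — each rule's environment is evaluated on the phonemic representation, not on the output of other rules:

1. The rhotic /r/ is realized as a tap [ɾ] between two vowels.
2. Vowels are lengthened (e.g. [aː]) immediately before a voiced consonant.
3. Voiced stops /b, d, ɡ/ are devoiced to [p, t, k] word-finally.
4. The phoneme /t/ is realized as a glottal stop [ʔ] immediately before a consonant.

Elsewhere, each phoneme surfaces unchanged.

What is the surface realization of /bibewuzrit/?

/b/ — word-initial; rule 3 does not apply here → [b].
/i/ meets the environment for rule 2 (before a voiced consonant) → [iː].
/b/ — between /i/ and /e/; rule 3 does not apply here → [b].
/e/ meets the environment for rule 2 (before a voiced consonant) → [eː].
/w/ stays [w].
/u/ (between /w/ and /z/) occurs before a voiced consonant → [uː] by rule 2.
/z/ (between /u/ and /r/) is unaffected → [z].
/r/ (between /z/ and /i/) is in the target of rule 1 but the environment (between two vowels) is not met → [r].
/i/ — between /r/ and /t/; rule 2 does not apply here → [i].
/t/ (word-final): rule 4 targets it, but not immediately before a consonant → unchanged [t].

[biːbeːwuːzrit]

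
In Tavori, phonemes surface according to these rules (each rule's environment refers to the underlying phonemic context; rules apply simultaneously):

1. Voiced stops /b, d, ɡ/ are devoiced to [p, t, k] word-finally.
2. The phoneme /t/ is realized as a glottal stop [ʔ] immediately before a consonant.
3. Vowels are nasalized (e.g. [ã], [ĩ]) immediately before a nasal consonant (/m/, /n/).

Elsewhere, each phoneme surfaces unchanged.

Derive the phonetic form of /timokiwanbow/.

[tĩmokiwãnbow]

/t/ — word-initial; rule 2 does not apply here → [t].
/i/ meets the environment for rule 3 (before a nasal consonant) → [ĩ].
/o/ (between /m/ and /k/) fails the environment for rule 3, so it stays [o].
/i/ (between /k/ and /w/): rule 3 targets it, but not before a nasal consonant → unchanged [i].
/a/ — between /w/ and /n/, before a nasal consonant — surfaces as [ã] (rule 3).
/b/ (between /n/ and /o/) is in the target of rule 1 but the environment (word-finally) is not met → [b].
/o/ — between /b/ and /w/; rule 3 does not apply here → [o].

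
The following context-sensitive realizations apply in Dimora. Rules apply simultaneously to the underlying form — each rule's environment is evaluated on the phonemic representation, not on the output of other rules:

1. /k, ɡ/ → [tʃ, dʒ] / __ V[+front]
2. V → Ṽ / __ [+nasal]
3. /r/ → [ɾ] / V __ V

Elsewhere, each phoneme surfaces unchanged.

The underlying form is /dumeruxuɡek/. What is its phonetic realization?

/u/ meets the environment for rule 2 (before a nasal consonant) → [ũ].
/e/ (between /m/ and /r/) is in the target of rule 2 but the environment (before a nasal consonant) is not met → [e].
/r/ (between /e/ and /u/): between two vowels, so rule 3 applies → [ɾ].
/u/ (between /r/ and /x/): rule 2 targets it, but not before a nasal consonant → unchanged [u].
/u/ (between /x/ and /ɡ/): rule 2 targets it, but not before a nasal consonant → unchanged [u].
/ɡ/ meets the environment for rule 1 (before a front vowel) → [dʒ].
/e/ (between /ɡ/ and /k/) is in the target of rule 2 but the environment (before a nasal consonant) is not met → [e].
/k/ — word-final; rule 1 does not apply here → [k].

[dũmeɾuxudʒek]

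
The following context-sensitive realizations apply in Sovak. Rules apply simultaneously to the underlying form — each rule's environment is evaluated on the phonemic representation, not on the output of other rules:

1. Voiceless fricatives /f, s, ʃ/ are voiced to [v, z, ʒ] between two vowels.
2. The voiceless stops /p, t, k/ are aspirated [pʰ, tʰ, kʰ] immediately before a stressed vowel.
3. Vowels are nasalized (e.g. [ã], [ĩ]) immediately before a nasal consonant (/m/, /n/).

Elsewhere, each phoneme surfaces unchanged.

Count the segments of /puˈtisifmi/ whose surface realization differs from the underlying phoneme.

2

Segments that undergo a rule: /t/ → [tʰ] (rule 2); /s/ → [z] (rule 1).
All other segments surface unchanged.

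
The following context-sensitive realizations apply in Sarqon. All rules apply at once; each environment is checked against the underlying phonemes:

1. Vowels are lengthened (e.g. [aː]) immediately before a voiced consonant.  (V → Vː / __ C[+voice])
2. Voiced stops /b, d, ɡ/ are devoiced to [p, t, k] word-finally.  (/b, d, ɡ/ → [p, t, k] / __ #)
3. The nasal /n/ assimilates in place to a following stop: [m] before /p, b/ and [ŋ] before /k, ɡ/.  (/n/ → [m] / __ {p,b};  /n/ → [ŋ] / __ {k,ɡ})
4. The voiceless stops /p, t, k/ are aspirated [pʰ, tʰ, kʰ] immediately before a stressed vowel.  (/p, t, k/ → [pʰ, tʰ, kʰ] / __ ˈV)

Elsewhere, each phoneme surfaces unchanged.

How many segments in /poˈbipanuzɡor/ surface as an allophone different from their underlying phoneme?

4

Segments that undergo a rule: /o/ → [oː] (rule 1); /a/ → [aː] (rule 1); /u/ → [uː] (rule 1); /o/ → [oː] (rule 1).
All other segments surface unchanged.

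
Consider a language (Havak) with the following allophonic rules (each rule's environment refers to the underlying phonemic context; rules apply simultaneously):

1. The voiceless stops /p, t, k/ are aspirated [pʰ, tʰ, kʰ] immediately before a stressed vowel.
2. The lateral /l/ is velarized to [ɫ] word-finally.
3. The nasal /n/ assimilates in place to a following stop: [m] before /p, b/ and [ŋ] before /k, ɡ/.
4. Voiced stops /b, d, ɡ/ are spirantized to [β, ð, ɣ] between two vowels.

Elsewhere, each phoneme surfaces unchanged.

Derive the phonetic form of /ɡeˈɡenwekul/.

/ɡ/ (word-initial) is in the target of rule 4 but the environment (between two vowels) is not met → [ɡ].
/ɡ/ (between /e/ and /e/): between two vowels, so rule 4 applies → [ɣ].
/n/ (between /e/ and /w/) fails the environment for rule 3, so it stays [n].
/k/ (between /e/ and /u/) fails the environment for rule 1, so it stays [k].
/l/ meets the environment for rule 2 (word-finally) → [ɫ].

[ɡeˈɣenwekuɫ]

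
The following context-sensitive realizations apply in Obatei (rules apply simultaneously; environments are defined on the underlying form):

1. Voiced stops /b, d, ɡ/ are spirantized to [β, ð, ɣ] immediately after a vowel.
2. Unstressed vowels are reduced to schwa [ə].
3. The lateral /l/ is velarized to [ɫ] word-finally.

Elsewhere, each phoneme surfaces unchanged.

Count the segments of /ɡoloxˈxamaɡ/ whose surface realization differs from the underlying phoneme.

Segments that undergo a rule: /o/ → [ə] (rule 2); /o/ → [ə] (rule 2); /a/ → [ə] (rule 2); /ɡ/ → [ɣ] (rule 1).
All other segments surface unchanged.

4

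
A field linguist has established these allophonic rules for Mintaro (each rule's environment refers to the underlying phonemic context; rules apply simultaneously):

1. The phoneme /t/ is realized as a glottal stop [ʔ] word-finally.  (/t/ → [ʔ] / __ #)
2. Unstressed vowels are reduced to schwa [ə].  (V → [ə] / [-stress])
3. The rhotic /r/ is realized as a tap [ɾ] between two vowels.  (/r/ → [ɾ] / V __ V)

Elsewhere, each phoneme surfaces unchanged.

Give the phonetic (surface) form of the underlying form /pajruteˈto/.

/p/ stays [p].
Rule 2 applies to /a/ (between /p/ and /j/: in an unstressed syllable) → [ə].
/j/ stays [j].
/r/ (between /j/ and /u/) is in the target of rule 3 but the environment (between two vowels) is not met → [r].
/u/ (between /r/ and /t/) occurs in an unstressed syllable → [ə] by rule 2.
/t/ — between /u/ and /e/; rule 1 does not apply here → [t].
Rule 2 applies to /e/ (between /t/ and /t/: in an unstressed syllable) → [ə].
/t/ — between /e/ and /o/; rule 1 does not apply here → [t].
/o/ — word-final; rule 2 does not apply here → [o].

[pəjrətəˈto]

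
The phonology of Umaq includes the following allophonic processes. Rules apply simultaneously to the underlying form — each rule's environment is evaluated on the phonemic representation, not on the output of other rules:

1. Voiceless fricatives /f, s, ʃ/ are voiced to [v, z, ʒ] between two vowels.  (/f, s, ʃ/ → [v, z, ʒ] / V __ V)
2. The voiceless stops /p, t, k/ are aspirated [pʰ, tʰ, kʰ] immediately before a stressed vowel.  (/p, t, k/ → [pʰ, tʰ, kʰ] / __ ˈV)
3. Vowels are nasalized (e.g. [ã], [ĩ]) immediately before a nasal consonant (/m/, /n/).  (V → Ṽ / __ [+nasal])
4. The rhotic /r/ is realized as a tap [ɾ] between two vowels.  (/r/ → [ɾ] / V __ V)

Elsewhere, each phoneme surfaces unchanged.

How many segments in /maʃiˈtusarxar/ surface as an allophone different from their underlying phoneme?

Segments that undergo a rule: /ʃ/ → [ʒ] (rule 1); /t/ → [tʰ] (rule 2); /s/ → [z] (rule 1).
All other segments surface unchanged.

3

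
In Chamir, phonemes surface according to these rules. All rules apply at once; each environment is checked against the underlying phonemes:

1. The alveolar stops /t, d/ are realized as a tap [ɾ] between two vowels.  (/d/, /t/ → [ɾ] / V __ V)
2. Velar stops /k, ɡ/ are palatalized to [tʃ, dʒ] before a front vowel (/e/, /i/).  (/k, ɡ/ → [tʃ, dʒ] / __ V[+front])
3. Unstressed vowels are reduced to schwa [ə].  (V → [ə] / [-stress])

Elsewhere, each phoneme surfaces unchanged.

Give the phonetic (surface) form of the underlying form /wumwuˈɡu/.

/w/ — not in any rule's target class → [w].
/u/ — between /w/ and /m/, in an unstressed syllable — surfaces as [ə] (rule 3).
/m/ (between /u/ and /w/): no rule targets it → [m].
/w/ stays [w].
/u/ (between /w/ and /ɡ/): in an unstressed syllable, so rule 3 applies → [ə].
/ɡ/ (between /u/ and /u/): rule 2 targets it, but not before a front vowel → unchanged [ɡ].
/u/ (word-final) fails the environment for rule 3, so it stays [u].

[wəmwəˈɡu]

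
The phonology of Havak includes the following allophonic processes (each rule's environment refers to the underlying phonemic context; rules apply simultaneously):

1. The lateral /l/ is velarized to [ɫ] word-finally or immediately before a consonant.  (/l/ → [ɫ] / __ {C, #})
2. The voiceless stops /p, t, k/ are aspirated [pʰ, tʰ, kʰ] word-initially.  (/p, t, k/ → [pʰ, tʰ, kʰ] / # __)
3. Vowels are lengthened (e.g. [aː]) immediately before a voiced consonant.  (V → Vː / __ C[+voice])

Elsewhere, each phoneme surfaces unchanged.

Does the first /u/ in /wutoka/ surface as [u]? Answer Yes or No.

/u/ (between /w/ and /t/) fails the environment for rule 3, so it stays [u].
The actual realization is [u], which matches [u].

Yes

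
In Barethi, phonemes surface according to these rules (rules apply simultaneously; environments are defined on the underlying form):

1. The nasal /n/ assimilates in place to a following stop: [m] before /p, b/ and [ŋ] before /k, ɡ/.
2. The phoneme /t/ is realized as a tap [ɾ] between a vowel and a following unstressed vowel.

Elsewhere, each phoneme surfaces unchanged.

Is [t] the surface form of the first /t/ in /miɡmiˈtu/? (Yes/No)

/t/ (between /i/ and /u/): rule 2 targets it, but not between a vowel and a following unstressed vowel → unchanged [t].
The actual realization is [t], which matches [t].

Yes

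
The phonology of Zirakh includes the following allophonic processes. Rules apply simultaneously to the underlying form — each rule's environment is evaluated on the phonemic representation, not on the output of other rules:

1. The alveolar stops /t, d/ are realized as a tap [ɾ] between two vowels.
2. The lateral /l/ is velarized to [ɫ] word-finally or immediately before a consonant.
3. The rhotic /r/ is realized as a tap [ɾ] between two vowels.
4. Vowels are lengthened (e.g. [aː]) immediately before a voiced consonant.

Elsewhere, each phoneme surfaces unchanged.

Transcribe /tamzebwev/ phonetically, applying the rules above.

[taːmzeːbweːv]

/t/ (word-initial) is in the target of rule 1 but the environment (between two vowels) is not met → [t].
/a/ (between /t/ and /m/) occurs before a voiced consonant → [aː] by rule 4.
/e/ — between /z/ and /b/, before a voiced consonant — surfaces as [eː] (rule 4).
/e/ meets the environment for rule 4 (before a voiced consonant) → [eː].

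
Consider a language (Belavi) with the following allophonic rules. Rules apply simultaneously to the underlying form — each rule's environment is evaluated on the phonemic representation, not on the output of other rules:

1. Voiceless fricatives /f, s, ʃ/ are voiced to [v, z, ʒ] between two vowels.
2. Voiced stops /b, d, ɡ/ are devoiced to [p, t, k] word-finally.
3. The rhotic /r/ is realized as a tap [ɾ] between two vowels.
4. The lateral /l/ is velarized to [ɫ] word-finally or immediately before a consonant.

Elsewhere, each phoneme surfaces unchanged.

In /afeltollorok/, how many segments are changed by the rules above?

4

Segments that undergo a rule: /f/ → [v] (rule 1); /l/ → [ɫ] (rule 4); /l/ → [ɫ] (rule 4); /r/ → [ɾ] (rule 3).
All other segments surface unchanged.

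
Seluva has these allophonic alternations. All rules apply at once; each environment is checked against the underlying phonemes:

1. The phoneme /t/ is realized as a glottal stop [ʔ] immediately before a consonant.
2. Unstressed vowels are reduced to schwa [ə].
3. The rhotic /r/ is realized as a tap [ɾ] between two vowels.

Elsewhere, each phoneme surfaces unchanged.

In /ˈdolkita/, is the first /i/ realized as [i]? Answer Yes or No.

/i/ (between /k/ and /t/) occurs in an unstressed syllable → [ə] by rule 2.
The actual realization is [ə], not [i].

No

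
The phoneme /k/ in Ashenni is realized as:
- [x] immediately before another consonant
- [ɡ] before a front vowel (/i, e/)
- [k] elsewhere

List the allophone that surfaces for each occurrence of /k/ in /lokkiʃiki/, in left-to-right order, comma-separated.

[x], [ɡ], [ɡ]

Occurrence 1 (position 3): immediately before another consonant → [x].
Occurrence 2 (position 4): before a front vowel (/i, e/) → [ɡ].
Occurrence 3 (position 8): before a front vowel (/i, e/) → [ɡ].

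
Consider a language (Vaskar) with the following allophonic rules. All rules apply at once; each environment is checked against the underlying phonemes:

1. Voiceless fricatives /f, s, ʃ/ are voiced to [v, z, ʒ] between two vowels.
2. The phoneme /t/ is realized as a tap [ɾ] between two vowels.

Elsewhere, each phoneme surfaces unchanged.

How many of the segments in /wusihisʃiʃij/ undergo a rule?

Segments that undergo a rule: /s/ → [z] (rule 1); /ʃ/ → [ʒ] (rule 1).
All other segments surface unchanged.

2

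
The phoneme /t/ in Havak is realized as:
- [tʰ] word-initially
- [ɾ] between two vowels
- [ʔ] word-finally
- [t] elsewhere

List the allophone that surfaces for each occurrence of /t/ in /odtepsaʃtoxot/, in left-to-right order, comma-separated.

Occurrence 1 (position 3): no conditioning environment matches → elsewhere allophone [t].
Occurrence 2 (position 9): no conditioning environment matches → elsewhere allophone [t].
Occurrence 3 (position 13): word-finally → [ʔ].

[t], [t], [ʔ]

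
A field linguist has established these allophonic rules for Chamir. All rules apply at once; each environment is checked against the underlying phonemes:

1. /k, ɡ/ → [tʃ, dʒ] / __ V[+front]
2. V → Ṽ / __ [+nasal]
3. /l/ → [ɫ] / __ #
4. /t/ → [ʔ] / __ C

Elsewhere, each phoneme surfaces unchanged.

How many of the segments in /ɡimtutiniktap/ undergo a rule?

Segments that undergo a rule: /ɡ/ → [dʒ] (rule 1); /i/ → [ĩ] (rule 2); /i/ → [ĩ] (rule 2).
All other segments surface unchanged.

3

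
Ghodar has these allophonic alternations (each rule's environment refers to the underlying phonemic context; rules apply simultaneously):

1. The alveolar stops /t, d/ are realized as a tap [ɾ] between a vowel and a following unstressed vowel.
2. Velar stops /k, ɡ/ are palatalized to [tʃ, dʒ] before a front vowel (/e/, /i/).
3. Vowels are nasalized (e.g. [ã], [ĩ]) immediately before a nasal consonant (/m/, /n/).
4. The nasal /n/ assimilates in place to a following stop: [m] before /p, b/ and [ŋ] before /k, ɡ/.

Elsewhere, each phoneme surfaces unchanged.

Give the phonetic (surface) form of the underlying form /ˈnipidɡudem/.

[ˈnipidɡuɾẽm]

/n/ — word-initial; rule 4 does not apply here → [n].
/i/ (between /n/ and /p/): rule 3 targets it, but not before a nasal consonant → unchanged [i].
/p/ (between /i/ and /i/) is unaffected → [p].
/i/ (between /p/ and /d/) fails the environment for rule 3, so it stays [i].
/d/ (between /i/ and /ɡ/) fails the environment for rule 1, so it stays [d].
/ɡ/ — between /d/ and /u/; rule 2 does not apply here → [ɡ].
/u/ (between /ɡ/ and /d/): rule 3 targets it, but not before a nasal consonant → unchanged [u].
/d/ (between /u/ and /e/) occurs between a vowel and a following unstressed vowel → [ɾ] by rule 1.
/e/ (between /d/ and /m/): before a nasal consonant, so rule 3 applies → [ẽ].
/m/ (word-final) is unaffected → [m].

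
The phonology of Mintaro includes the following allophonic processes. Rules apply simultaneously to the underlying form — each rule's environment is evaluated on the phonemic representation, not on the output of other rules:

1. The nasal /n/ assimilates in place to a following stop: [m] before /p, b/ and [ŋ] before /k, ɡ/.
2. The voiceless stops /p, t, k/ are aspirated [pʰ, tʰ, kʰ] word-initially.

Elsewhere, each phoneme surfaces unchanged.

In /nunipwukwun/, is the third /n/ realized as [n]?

Yes

/n/ (word-final) is in the target of rule 1 but the environment (before a labial or velar stop) is not met → [n].
The actual realization is [n], which matches [n].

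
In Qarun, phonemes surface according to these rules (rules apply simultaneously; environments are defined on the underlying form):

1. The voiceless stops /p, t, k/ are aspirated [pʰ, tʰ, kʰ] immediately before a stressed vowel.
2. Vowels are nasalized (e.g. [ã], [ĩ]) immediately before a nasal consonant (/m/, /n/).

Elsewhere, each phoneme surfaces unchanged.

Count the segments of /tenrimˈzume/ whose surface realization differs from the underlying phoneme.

3

Segments that undergo a rule: /e/ → [ẽ] (rule 2); /i/ → [ĩ] (rule 2); /u/ → [ũ] (rule 2).
All other segments surface unchanged.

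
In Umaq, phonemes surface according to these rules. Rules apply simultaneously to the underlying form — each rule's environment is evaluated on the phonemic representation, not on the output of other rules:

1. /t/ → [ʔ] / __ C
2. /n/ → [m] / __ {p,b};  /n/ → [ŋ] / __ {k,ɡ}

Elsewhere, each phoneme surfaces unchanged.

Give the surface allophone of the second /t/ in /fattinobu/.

[t]

/t/ — between /t/ and /i/; rule 1 does not apply here → [t].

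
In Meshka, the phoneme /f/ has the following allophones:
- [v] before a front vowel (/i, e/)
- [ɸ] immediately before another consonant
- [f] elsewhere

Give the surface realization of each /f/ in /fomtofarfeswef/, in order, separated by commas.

Occurrence 1 (position 1): no conditioning environment matches → elsewhere allophone [f].
Occurrence 2 (position 6): no conditioning environment matches → elsewhere allophone [f].
Occurrence 3 (position 9): before a front vowel (/i, e/) → [v].
Occurrence 4 (position 14): no conditioning environment matches → elsewhere allophone [f].

[f], [f], [v], [f]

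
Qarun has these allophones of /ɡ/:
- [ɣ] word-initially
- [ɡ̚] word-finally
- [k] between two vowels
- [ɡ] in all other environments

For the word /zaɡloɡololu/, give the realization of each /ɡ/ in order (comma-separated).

Occurrence 1 (position 3): no conditioning environment matches → elsewhere allophone [ɡ].
Occurrence 2 (position 6): between two vowels → [k].

[ɡ], [k]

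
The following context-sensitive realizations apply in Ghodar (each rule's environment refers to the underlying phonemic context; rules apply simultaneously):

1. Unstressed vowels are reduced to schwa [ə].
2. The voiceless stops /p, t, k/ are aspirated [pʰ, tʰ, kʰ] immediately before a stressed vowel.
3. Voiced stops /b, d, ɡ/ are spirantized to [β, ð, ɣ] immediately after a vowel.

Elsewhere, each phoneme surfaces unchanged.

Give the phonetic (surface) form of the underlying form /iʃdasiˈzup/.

[əʃdəsəˈzup]

/i/ (word-initial): in an unstressed syllable, so rule 1 applies → [ə].
/d/ (between /ʃ/ and /a/): rule 3 targets it, but not immediately after a vowel → unchanged [d].
/a/ (between /d/ and /s/): in an unstressed syllable, so rule 1 applies → [ə].
/i/ meets the environment for rule 1 (in an unstressed syllable) → [ə].
/u/ (between /z/ and /p/): rule 1 targets it, but not in an unstressed syllable → unchanged [u].
/p/ (word-final) is in the target of rule 2 but the environment (immediately before a stressed vowel) is not met → [p].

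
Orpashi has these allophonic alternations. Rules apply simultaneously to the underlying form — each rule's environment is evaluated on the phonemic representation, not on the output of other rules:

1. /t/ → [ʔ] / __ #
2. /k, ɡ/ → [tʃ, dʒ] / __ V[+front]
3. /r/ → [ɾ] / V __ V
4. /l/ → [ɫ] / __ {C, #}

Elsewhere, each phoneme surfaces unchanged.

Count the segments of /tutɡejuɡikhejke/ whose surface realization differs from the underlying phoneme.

Segments that undergo a rule: /ɡ/ → [dʒ] (rule 2); /ɡ/ → [dʒ] (rule 2); /k/ → [tʃ] (rule 2).
All other segments surface unchanged.

3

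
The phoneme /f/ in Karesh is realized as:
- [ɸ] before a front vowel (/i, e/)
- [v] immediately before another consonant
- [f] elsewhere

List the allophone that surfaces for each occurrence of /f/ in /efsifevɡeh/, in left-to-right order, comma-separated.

Occurrence 1 (position 2): immediately before another consonant → [v].
Occurrence 2 (position 5): before a front vowel (/i, e/) → [ɸ].

[v], [ɸ]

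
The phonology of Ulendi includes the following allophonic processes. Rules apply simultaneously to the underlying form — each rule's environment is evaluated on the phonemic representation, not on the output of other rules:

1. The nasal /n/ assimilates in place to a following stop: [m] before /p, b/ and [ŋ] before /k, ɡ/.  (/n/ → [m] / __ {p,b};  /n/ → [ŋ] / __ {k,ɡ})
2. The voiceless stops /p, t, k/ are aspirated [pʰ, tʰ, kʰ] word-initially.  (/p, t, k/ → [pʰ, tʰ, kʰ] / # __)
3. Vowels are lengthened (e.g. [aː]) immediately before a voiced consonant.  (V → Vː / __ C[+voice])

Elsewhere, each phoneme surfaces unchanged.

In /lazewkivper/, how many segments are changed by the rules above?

Segments that undergo a rule: /a/ → [aː] (rule 3); /e/ → [eː] (rule 3); /i/ → [iː] (rule 3); /e/ → [eː] (rule 3).
All other segments surface unchanged.

4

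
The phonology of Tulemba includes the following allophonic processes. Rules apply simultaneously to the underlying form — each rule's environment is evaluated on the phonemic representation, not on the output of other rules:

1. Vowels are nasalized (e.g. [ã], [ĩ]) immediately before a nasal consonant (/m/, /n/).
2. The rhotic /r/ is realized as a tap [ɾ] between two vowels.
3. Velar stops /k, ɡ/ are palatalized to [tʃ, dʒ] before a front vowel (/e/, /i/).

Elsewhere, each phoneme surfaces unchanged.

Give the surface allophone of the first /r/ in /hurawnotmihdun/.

[ɾ]

/r/ (between /u/ and /a/) occurs between two vowels → [ɾ] by rule 2.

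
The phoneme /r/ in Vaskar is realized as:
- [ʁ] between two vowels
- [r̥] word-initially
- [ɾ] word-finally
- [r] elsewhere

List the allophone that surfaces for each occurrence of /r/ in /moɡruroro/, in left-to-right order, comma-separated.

[r], [ʁ], [ʁ]

Occurrence 1 (position 4): no conditioning environment matches → elsewhere allophone [r].
Occurrence 2 (position 6): between two vowels → [ʁ].
Occurrence 3 (position 8): between two vowels → [ʁ].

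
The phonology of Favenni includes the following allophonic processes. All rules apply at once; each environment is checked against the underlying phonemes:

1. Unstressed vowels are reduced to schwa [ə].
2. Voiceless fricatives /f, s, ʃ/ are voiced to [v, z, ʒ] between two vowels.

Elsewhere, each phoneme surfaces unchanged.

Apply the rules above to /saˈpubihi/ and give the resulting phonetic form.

/s/ (word-initial) fails the environment for rule 2, so it stays [s].
/a/ meets the environment for rule 1 (in an unstressed syllable) → [ə].
/p/ (between /a/ and /u/): no rule targets it → [p].
/u/ (between /p/ and /b/) is in the target of rule 1 but the environment (in an unstressed syllable) is not met → [u].
/b/ — not in any rule's target class → [b].
/i/ (between /b/ and /h/) occurs in an unstressed syllable → [ə] by rule 1.
/h/ — not in any rule's target class → [h].
/i/ — word-final, in an unstressed syllable — surfaces as [ə] (rule 1).

[səˈpubəhə]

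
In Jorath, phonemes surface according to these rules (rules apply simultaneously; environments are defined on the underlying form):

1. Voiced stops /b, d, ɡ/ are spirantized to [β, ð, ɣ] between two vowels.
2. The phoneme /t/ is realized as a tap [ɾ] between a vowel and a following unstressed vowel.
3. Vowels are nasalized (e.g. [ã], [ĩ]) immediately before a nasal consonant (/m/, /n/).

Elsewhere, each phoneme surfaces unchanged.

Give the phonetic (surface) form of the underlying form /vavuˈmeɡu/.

/v/ (word-initial): no rule targets it → [v].
/a/ (between /v/ and /v/) is in the target of rule 3 but the environment (before a nasal consonant) is not met → [a].
/v/ (between /a/ and /u/): no rule targets it → [v].
/u/ (between /v/ and /m/) occurs before a nasal consonant → [ũ] by rule 3.
/m/ (between /u/ and /e/): no rule targets it → [m].
/e/ (between /m/ and /ɡ/): rule 3 targets it, but not before a nasal consonant → unchanged [e].
/ɡ/ (between /e/ and /u/): between two vowels, so rule 1 applies → [ɣ].
/u/ (word-final): rule 3 targets it, but not before a nasal consonant → unchanged [u].

[vavũˈmeɣu]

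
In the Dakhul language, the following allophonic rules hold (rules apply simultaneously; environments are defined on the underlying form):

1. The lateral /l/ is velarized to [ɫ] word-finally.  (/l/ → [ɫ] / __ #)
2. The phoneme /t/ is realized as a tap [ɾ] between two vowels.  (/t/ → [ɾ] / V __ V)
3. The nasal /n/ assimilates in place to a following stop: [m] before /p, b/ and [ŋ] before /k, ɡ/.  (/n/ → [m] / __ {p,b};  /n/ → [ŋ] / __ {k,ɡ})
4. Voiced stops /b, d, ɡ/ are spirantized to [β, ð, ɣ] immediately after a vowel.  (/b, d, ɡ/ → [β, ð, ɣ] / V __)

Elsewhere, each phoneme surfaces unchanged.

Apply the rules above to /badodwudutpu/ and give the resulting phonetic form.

/b/ (word-initial) is in the target of rule 4 but the environment (immediately after a vowel) is not met → [b].
/a/ (between /b/ and /d/) is unaffected → [a].
/d/ (between /a/ and /o/): immediately after a vowel, so rule 4 applies → [ð].
/o/ stays [o].
/d/ (between /o/ and /w/): immediately after a vowel, so rule 4 applies → [ð].
/w/ — not in any rule's target class → [w].
/u/ stays [u].
Rule 4 applies to /d/ (between /u/ and /u/: immediately after a vowel) → [ð].
/u/ (between /d/ and /t/) is unaffected → [u].
/t/ (between /u/ and /p/): rule 2 targets it, but not between two vowels → unchanged [t].
/p/ (between /t/ and /u/) is unaffected → [p].
/u/ (word-final): no rule targets it → [u].

[baðoðwuðutpu]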